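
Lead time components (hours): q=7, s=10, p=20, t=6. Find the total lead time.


Lead time = queue + setup + processing + transit
= 7 + 10 + 20 + 6
= 43 hours


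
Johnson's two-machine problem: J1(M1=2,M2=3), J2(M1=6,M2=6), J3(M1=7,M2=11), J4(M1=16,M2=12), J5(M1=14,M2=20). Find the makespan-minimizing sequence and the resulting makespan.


Johnson's rule:
Group 1 (M1≤M2, sort by M1): ['J1', 'J2', 'J3', 'J5']
Group 2 (M1>M2, sort desc M2): ['J4']
Sequence: J1 → J2 → J3 → J5 → J4
Makespan calculation:
  J1: M1 done=2, M2 done=5
  J2: M1 done=8, M2 done=14
  J3: M1 done=15, M2 done=26
  J5: M1 done=29, M2 done=49
  J4: M1 done=45, M2 done=61
= Sequence: J1 → J2 → J3 → J5 → J4, Makespan: 61


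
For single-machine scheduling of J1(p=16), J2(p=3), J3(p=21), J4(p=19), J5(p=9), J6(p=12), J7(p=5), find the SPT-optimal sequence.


SPT: sort by shortest processing time
  J2: p=3
  J7: p=5
  J5: p=9
  J6: p=12
  J1: p=16
  J4: p=19
  J3: p=21
Order: J2 → J7 → J5 → J6 → J1 → J4 → J3


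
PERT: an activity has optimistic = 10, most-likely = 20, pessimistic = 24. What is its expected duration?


te = (o + 4m + p) / 6
= (10 + 4×20 + 24) / 6
= (10 + 80 + 24) / 6
= 114 / 6
= 19.00


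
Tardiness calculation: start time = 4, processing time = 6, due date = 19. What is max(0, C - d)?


Completion = start + processing = 4 + 6 = 10
Tardiness = max(0, C - d) = max(0, 10 - 19)
= max(0, -9)
= 0


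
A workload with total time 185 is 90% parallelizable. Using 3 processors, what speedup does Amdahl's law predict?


Amdahl's law: T_p = T × ((1-p) + p/N)
= 185 × ((1-0.9) + 0.9/3)
= 185 × (0.10 + 0.3000)
= 185 × 0.4000
= 74.00
Speedup = 185/74.00
= 2.50×


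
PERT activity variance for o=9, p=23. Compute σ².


σ² = ((p - o) / 6)² = (p - o)² / 36
= (23 - 9)² / 36
= 14² / 36
= 196 / 36
= 5.4444


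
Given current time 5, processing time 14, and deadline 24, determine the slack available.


Slack = due - current_time - processing
= 24 - 5 - 14
= 5


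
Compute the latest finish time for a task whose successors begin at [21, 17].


LF = min of all successor start times
Successors start at: [21, 17]
LF = min(21, 17)
= 17


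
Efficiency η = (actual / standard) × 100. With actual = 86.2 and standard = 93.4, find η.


Efficiency = (actual / standard) × 100
= (86.2 / 93.4) × 100
= 92.3%


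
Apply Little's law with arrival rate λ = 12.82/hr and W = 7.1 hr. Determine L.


Little's law: L = λ × W
= 12.82 × 7.1
= 91.02


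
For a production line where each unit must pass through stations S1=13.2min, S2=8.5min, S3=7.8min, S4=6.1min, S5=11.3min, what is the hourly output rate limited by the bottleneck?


Bottleneck = longest station time
Station times: [13.2, 8.5, 7.8, 6.1, 11.3]
Max = 13.2 min
Rate = 60 / 13.2
= 4.55 units/hour (bottleneck: 13.2min)


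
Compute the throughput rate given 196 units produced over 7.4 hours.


Throughput = units / time
= 196 / 7.4
= 26.5 units/hour


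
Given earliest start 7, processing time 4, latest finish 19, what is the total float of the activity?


EF = ES + duration = 7 + 4 = 11
LS = LF - duration = 19 - 4 = 15
Total Float = LF - EF = 19 - 11
(or LS - ES = 15 - 7)
= 8


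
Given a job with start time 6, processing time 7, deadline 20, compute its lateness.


Completion = 6 + 7 = 13
Lateness = C - d = 13 - 20
= -7


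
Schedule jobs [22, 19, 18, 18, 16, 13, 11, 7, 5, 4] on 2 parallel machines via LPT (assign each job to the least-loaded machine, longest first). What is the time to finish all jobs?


Jobs (LPT sorted): [22, 19, 18, 18, 16, 13, 11, 7, 5, 4]
Machines: 2
  J=22 → Machine 1 (load: 0+22=22)
  J=19 → Machine 2 (load: 0+19=19)
  J=18 → Machine 2 (load: 19+18=37)
  J=18 → Machine 1 (load: 22+18=40)
  J=16 → Machine 2 (load: 37+16=53)
  J=13 → Machine 1 (load: 40+13=53)
  J=11 → Machine 1 (load: 53+11=64)
  J=7 → Machine 2 (load: 53+7=60)
  J=5 → Machine 2 (load: 60+5=65)
  J=4 → Machine 1 (load: 64+4=68)
Machine loads: [68, 65]
Makespan = max = 68 time units


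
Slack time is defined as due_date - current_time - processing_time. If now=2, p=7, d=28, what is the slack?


Slack = due - current_time - processing
= 28 - 2 - 7
= 19


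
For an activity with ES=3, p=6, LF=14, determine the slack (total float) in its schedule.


EF = ES + duration = 3 + 6 = 9
LS = LF - duration = 14 - 6 = 8
Total Float = LF - EF = 14 - 9
(or LS - ES = 8 - 3)
= 5


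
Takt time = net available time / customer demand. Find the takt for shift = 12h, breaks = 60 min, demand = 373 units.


Available = 12×60 - 60 = 660 min
Takt time = 660 / 373
= 1.77 min/unit


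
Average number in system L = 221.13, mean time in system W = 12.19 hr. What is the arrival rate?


Little's law: L = λW → λ = L / W
= 221.13 / 12.19
= 18.14 per hour


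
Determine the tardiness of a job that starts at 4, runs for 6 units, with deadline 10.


Completion = start + processing = 4 + 6 = 10
Tardiness = max(0, C - d) = max(0, 10 - 10)
= max(0, 0)
= 0


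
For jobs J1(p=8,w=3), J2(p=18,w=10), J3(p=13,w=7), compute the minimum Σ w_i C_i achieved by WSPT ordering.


WSPT order (by p/w): J2 → J3 → J1
  J2: C=18, w·C=10×18=180
  J3: C=31, w·C=7×31=217
  J1: C=39, w·C=3×39=117
Σ w·C = 514
= 514


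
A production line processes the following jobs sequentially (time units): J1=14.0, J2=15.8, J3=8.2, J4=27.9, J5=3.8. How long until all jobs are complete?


Sequential makespan: sum all processing times
= 14.0 + 15.8 + 8.2 + 27.9 + 3.8
= 69.7 time units


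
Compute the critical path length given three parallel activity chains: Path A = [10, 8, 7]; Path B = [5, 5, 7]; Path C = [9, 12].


Path A: 10 + 8 + 7 = 25
Path B: 5 + 5 + 7 = 17
Path C: 9 + 12 = 21
Critical path = longest = max(25, 17, 21)
= 25 (Path A)


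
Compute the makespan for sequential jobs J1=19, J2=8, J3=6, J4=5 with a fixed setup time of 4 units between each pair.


Makespan = Σ processing + (n-1) × setup
= (19 + 8 + 6 + 5) + (4-1)×4
= 38 + 12
= 50 time units


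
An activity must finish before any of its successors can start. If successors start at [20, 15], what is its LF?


LF = min of all successor start times
Successors start at: [20, 15]
LF = min(20, 15)
= 15


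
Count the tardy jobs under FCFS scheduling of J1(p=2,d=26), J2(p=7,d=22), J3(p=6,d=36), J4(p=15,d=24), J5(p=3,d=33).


Completion vs due date:
  J1: C=2, d=26 → on time
  J2: C=9, d=22 → on time
  J3: C=15, d=36 → on time
  J4: C=30, d=24 → TARDY
  J5: C=33, d=33 → on time
Tardy jobs: J4
Count = 1


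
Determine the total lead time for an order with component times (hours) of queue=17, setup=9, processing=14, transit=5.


Lead time = queue + setup + processing + transit
= 17 + 9 + 14 + 5
= 45 hours


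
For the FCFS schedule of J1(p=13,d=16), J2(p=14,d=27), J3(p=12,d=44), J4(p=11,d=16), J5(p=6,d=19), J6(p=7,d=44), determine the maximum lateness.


Lateness per job (L = C - d):
  J1: C=13, d=16, L=-3
  J2: C=27, d=27, L=0
  J3: C=39, d=44, L=-5
  J4: C=50, d=16, L=34
  J5: C=56, d=19, L=37
  J6: C=63, d=44, L=19
Lmax = max(-3, 0, -5, 34, 37, 19)
= 37


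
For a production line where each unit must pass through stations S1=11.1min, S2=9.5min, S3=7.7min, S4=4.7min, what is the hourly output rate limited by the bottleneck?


Bottleneck = longest station time
Station times: [11.1, 9.5, 7.7, 4.7]
Max = 11.1 min
Rate = 60 / 11.1
= 5.41 units/hour (bottleneck: 11.1min)


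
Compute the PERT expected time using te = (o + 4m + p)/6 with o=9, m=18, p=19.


te = (o + 4m + p) / 6
= (9 + 4×18 + 19) / 6
= (9 + 72 + 19) / 6
= 100 / 6
= 16.67


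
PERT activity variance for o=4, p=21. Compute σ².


σ² = ((p - o) / 6)² = (p - o)² / 36
= (21 - 4)² / 36
= 17² / 36
= 289 / 36
= 8.0278


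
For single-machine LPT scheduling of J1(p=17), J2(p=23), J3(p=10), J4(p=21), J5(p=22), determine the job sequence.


LPT: sort by longest processing time first
  J2: p=23
  J5: p=22
  J4: p=21
  J1: p=17
  J3: p=10
Order: J2 → J5 → J4 → J1 → J3


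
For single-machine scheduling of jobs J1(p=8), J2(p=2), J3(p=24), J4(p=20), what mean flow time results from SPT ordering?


SPT order: J2 → J1 → J4 → J3
Completion times:
  J2: C=2
  J1: C=10
  J4: C=30
  J3: C=54
Sum = 96, n = 4
Mean flow = 96/4
= 24.00


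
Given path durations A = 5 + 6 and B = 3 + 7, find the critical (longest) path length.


Path A: 5 + 6 = 11
Path B: 3 + 7 = 10
Critical path = longest = max(11, 10)
= 11 (Path A)


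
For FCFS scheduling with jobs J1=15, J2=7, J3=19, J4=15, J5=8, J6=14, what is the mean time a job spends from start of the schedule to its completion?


Completion times:
  J1: completes at 15
  J2: completes at 22
  J3: completes at 41
  J4: completes at 56
  J5: completes at 64
  J6: completes at 78
Sum = 276
Average = 276/6
= 46.00


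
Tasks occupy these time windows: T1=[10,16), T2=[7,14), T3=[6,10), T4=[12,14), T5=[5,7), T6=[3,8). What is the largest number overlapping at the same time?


Check each time point for overlaps:
  t=6: 3 tasks active (T3, T5, T6)
Max concurrent = 3


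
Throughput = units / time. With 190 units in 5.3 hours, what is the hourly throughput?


Throughput = units / time
= 190 / 5.3
= 35.8 units/hour


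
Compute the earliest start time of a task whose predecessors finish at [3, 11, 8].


ES = max of all predecessor completion times
Predecessors: [3, 11, 8]
ES = max(3, 11, 8)
= 11


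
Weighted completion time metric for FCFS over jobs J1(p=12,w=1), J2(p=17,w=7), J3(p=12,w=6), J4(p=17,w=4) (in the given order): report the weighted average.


Completion times:
  J1: C=12, w×C=1×12=12
  J2: C=29, w×C=7×29=203
  J3: C=41, w×C=6×41=246
  J4: C=58, w×C=4×58=232
Sum w×C = 693
Sum w = 18
Weighted avg = 693/18
= 38.50


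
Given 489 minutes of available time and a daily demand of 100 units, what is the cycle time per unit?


Cycle time = available time / demand
= 489 / 100
= 4.89 min/unit


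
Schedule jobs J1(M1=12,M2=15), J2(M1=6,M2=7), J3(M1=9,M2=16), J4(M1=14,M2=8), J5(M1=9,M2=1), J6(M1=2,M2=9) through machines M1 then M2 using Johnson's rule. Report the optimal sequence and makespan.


Johnson's rule:
Group 1 (M1≤M2, sort by M1): ['J6', 'J2', 'J3', 'J1']
Group 2 (M1>M2, sort desc M2): ['J4', 'J5']
Sequence: J6 → J2 → J3 → J1 → J4 → J5
Makespan calculation:
  J6: M1 done=2, M2 done=11
  J2: M1 done=8, M2 done=18
  J3: M1 done=17, M2 done=34
  J1: M1 done=29, M2 done=49
  J4: M1 done=43, M2 done=57
  J5: M1 done=52, M2 done=58
= Sequence: J6 → J2 → J3 → J1 → J4 → J5, Makespan: 58


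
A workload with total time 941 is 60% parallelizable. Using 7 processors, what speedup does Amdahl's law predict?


Amdahl's law: T_p = T × ((1-p) + p/N)
= 941 × ((1-0.6) + 0.6/7)
= 941 × (0.40 + 0.0857)
= 941 × 0.4857
= 457.06
Speedup = 941/457.06
= 2.06×


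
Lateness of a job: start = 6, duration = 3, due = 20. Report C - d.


Completion = 6 + 3 = 9
Lateness = C - d = 9 - 20
= -11


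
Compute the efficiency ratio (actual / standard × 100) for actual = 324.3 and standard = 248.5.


Efficiency = (actual / standard) × 100
= (324.3 / 248.5) × 100
= 130.5%


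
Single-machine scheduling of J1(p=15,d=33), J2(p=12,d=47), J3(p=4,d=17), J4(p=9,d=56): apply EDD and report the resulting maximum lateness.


EDD order: J3 → J1 → J2 → J4
Completion and lateness:
  J3: C=4, d=17, L=4-17=-13
  J1: C=19, d=33, L=19-33=-14
  J2: C=31, d=47, L=31-47=-16
  J4: C=40, d=56, L=40-56=-16
Lmax = max(-13, -14, -16, -16)
= -13


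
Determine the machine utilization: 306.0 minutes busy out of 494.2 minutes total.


Utilization = busy / total × 100
= 306.0 / 494.2 × 100
= 61.9%


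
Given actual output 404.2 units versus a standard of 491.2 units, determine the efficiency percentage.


Efficiency = (actual / standard) × 100
= (404.2 / 491.2) × 100
= 82.3%


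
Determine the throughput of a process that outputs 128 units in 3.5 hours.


Throughput = units / time
= 128 / 3.5
= 36.6 units/hour


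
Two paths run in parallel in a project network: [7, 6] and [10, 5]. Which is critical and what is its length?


Path A: 7 + 6 = 13
Path B: 10 + 5 = 15
Critical path = longest = max(13, 15)
= 15 (Path B)


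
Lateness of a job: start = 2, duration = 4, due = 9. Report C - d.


Completion = 2 + 4 = 6
Lateness = C - d = 6 - 9
= -3


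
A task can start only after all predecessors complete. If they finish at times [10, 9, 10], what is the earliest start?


ES = max of all predecessor completion times
Predecessors: [10, 9, 10]
ES = max(10, 9, 10)
= 10


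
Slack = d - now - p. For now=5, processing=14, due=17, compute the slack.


Slack = due - current_time - processing
= 17 - 5 - 14
= -2


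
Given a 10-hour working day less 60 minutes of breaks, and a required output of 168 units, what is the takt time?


Available = 10×60 - 60 = 540 min
Takt time = 540 / 168
= 3.21 min/unit


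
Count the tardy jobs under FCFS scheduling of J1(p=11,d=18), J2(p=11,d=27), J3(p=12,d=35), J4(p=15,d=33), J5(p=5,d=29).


Completion vs due date:
  J1: C=11, d=18 → on time
  J2: C=22, d=27 → on time
  J3: C=34, d=35 → on time
  J4: C=49, d=33 → TARDY
  J5: C=54, d=29 → TARDY
Tardy jobs: J4, J5
Count = 2


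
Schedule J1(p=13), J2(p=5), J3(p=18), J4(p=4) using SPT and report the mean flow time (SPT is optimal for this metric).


SPT order: J4 → J2 → J1 → J3
Completion times:
  J4: C=4
  J2: C=9
  J1: C=22
  J3: C=40
Sum = 75, n = 4
Mean flow = 75/4
= 18.75


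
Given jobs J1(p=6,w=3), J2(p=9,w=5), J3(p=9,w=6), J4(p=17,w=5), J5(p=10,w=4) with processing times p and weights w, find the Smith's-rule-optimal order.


WSPT (Smith's rule): sort by p/w ascending
  J3: p/w = 9/6 = 1.500
  J2: p/w = 9/5 = 1.800
  J1: p/w = 6/3 = 2.000
  J5: p/w = 10/4 = 2.500
  J4: p/w = 17/5 = 3.400
Order: J3 → J2 → J1 → J5 → J4


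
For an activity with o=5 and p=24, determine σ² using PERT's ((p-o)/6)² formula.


σ² = ((p - o) / 6)² = (p - o)² / 36
= (24 - 5)² / 36
= 19² / 36
= 361 / 36
= 10.0278


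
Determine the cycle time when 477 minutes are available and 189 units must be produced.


Cycle time = available time / demand
= 477 / 189
= 2.52 min/unit


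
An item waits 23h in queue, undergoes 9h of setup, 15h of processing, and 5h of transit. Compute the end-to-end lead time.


Lead time = queue + setup + processing + transit
= 23 + 9 + 15 + 5
= 52 hours


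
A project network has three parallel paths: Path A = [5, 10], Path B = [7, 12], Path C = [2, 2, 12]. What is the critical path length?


Path A: 5 + 10 = 15
Path B: 7 + 12 = 19
Path C: 2 + 2 + 12 = 16
Critical path = longest = max(15, 19, 16)
= 19 (Path B)


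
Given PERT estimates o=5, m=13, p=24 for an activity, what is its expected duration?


te = (o + 4m + p) / 6
= (5 + 4×13 + 24) / 6
= (5 + 52 + 24) / 6
= 81 / 6
= 13.50


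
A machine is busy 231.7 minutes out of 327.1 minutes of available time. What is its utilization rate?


Utilization = busy / total × 100
= 231.7 / 327.1 × 100
= 70.8%


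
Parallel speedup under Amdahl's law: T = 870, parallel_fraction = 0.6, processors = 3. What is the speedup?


Amdahl's law: T_p = T × ((1-p) + p/N)
= 870 × ((1-0.6) + 0.6/3)
= 870 × (0.40 + 0.2000)
= 870 × 0.6000
= 522.00
Speedup = 870/522.00
= 1.67×


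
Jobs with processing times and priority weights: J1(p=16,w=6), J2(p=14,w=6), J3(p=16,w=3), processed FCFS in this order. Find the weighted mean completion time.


Completion times:
  J1: C=16, w×C=6×16=96
  J2: C=30, w×C=6×30=180
  J3: C=46, w×C=3×46=138
Sum w×C = 414
Sum w = 15
Weighted avg = 414/15
= 27.60


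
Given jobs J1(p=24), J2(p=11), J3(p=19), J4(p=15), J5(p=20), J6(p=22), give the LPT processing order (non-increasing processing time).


LPT: sort by longest processing time first
  J1: p=24
  J6: p=22
  J5: p=20
  J3: p=19
  J4: p=15
  J2: p=11
Order: J1 → J6 → J5 → J3 → J4 → J2


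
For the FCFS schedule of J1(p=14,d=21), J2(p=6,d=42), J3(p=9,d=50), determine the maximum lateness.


Lateness per job (L = C - d):
  J1: C=14, d=21, L=-7
  J2: C=20, d=42, L=-22
  J3: C=29, d=50, L=-21
Lmax = max(-7, -22, -21)
= -7


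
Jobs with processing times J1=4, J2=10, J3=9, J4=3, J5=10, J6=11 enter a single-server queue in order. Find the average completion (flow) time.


Completion times:
  J1: completes at 4
  J2: completes at 14
  J3: completes at 23
  J4: completes at 26
  J5: completes at 36
  J6: completes at 47
Sum = 150
Average = 150/6
= 25.00


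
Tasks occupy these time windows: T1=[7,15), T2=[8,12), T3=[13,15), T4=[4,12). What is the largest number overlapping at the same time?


Check each time point for overlaps:
  t=8: 3 tasks active (T1, T2, T4)
Max concurrent = 3


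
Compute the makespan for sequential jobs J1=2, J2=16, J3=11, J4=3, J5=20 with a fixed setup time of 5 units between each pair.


Makespan = Σ processing + (n-1) × setup
= (2 + 16 + 11 + 3 + 20) + (5-1)×5
= 52 + 20
= 72 time units


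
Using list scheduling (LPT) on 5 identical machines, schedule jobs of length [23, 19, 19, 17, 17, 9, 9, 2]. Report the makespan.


Jobs (LPT sorted): [23, 19, 19, 17, 17, 9, 9, 2]
Machines: 5
  J=23 → Machine 1 (load: 0+23=23)
  J=19 → Machine 2 (load: 0+19=19)
  J=19 → Machine 3 (load: 0+19=19)
  J=17 → Machine 4 (load: 0+17=17)
  J=17 → Machine 5 (load: 0+17=17)
  J=9 → Machine 4 (load: 17+9=26)
  J=9 → Machine 5 (load: 17+9=26)
  J=2 → Machine 2 (load: 19+2=21)
Machine loads: [23, 21, 19, 26, 26]
Makespan = max = 26 time units


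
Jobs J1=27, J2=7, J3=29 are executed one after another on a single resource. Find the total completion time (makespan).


Sequential makespan: sum all processing times
= 27 + 7 + 29
= 63 time units


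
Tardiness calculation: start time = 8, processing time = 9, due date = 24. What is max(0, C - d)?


Completion = start + processing = 8 + 9 = 17
Tardiness = max(0, C - d) = max(0, 17 - 24)
= max(0, -7)
= 0


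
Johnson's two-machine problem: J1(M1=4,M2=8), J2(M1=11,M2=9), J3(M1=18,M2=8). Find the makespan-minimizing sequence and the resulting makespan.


Johnson's rule:
Group 1 (M1≤M2, sort by M1): ['J1']
Group 2 (M1>M2, sort desc M2): ['J2', 'J3']
Sequence: J1 → J2 → J3
Makespan calculation:
  J1: M1 done=4, M2 done=12
  J2: M1 done=15, M2 done=24
  J3: M1 done=33, M2 done=41
= Sequence: J1 → J2 → J3, Makespan: 41


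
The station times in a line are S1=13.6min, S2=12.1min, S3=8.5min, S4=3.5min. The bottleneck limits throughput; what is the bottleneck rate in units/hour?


Bottleneck = longest station time
Station times: [13.6, 12.1, 8.5, 3.5]
Max = 13.6 min
Rate = 60 / 13.6
= 4.41 units/hour (bottleneck: 13.6min)


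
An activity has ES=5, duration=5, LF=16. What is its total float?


EF = ES + duration = 5 + 5 = 10
LS = LF - duration = 16 - 5 = 11
Total Float = LF - EF = 16 - 10
(or LS - ES = 11 - 5)
= 6


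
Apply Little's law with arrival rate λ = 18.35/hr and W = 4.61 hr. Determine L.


Little's law: L = λ × W
= 18.35 × 4.61
= 84.59


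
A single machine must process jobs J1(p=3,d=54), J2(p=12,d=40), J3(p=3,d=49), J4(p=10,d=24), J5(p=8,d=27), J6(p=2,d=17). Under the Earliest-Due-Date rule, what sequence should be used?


EDD: sort by earliest due date
  J6: d=17, p=2
  J4: d=24, p=10
  J5: d=27, p=8
  J2: d=40, p=12
  J3: d=49, p=3
  J1: d=54, p=3
Order: J6 → J4 → J5 → J2 → J3 → J1


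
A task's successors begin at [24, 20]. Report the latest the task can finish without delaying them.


LF = min of all successor start times
Successors start at: [24, 20]
LF = min(24, 20)
= 20


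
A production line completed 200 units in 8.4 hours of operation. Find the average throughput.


Throughput = units / time
= 200 / 8.4
= 23.8 units/hour


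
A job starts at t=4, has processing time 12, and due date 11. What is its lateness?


Completion = 4 + 12 = 16
Lateness = C - d = 16 - 11
= 5


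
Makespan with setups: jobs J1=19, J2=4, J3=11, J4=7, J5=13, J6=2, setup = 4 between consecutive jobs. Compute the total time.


Makespan = Σ processing + (n-1) × setup
= (19 + 4 + 11 + 7 + 13 + 2) + (6-1)×4
= 56 + 20
= 76 time units


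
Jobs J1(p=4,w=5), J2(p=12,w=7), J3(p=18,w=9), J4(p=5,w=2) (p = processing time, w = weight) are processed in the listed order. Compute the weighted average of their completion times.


Completion times:
  J1: C=4, w×C=5×4=20
  J2: C=16, w×C=7×16=112
  J3: C=34, w×C=9×34=306
  J4: C=39, w×C=2×39=78
Sum w×C = 516
Sum w = 23
Weighted avg = 516/23
= 22.43


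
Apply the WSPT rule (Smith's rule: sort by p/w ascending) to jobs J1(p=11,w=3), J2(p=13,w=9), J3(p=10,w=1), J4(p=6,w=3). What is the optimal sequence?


WSPT (Smith's rule): sort by p/w ascending
  J2: p/w = 13/9 = 1.444
  J4: p/w = 6/3 = 2.000
  J1: p/w = 11/3 = 3.667
  J3: p/w = 10/1 = 10.000
Order: J2 → J4 → J1 → J3


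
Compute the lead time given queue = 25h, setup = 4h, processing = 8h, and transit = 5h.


Lead time = queue + setup + processing + transit
= 25 + 4 + 8 + 5
= 42 hours


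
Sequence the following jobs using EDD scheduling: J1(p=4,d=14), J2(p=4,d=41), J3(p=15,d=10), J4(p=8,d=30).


EDD: sort by earliest due date
  J3: d=10, p=15
  J1: d=14, p=4
  J4: d=30, p=8
  J2: d=41, p=4
Order: J3 → J1 → J4 → J2


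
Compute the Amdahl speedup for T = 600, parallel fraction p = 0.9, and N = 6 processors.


Amdahl's law: T_p = T × ((1-p) + p/N)
= 600 × ((1-0.9) + 0.9/6)
= 600 × (0.10 + 0.1500)
= 600 × 0.2500
= 150.00
Speedup = 600/150.00
= 4.00×


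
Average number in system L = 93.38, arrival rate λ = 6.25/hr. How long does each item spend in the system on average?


Little's law: L = λW → W = L / λ
= 93.38 / 6.25
= 14.94 hours


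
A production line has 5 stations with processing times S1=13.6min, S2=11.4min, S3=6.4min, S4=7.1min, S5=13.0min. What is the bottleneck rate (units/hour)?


Bottleneck = longest station time
Station times: [13.6, 11.4, 6.4, 7.1, 13.0]
Max = 13.6 min
Rate = 60 / 13.6
= 4.41 units/hour (bottleneck: 13.6min)


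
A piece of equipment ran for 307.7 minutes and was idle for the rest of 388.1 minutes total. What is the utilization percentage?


Utilization = busy / total × 100
= 307.7 / 388.1 × 100
= 79.3%


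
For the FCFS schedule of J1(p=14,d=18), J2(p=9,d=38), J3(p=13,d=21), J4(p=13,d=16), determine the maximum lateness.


Lateness per job (L = C - d):
  J1: C=14, d=18, L=-4
  J2: C=23, d=38, L=-15
  J3: C=36, d=21, L=15
  J4: C=49, d=16, L=33
Lmax = max(-4, -15, 15, 33)
= 33


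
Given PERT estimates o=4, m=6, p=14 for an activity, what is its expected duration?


te = (o + 4m + p) / 6
= (4 + 4×6 + 14) / 6
= (4 + 24 + 14) / 6
= 42 / 6
= 7.00


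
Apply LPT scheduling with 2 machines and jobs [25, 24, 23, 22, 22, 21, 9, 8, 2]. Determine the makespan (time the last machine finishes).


Jobs (LPT sorted): [25, 24, 23, 22, 22, 21, 9, 8, 2]
Machines: 2
  J=25 → Machine 1 (load: 0+25=25)
  J=24 → Machine 2 (load: 0+24=24)
  J=23 → Machine 2 (load: 24+23=47)
  J=22 → Machine 1 (load: 25+22=47)
  J=22 → Machine 1 (load: 47+22=69)
  J=21 → Machine 2 (load: 47+21=68)
  J=9 → Machine 2 (load: 68+9=77)
  J=8 → Machine 1 (load: 69+8=77)
  J=2 → Machine 1 (load: 77+2=79)
Machine loads: [79, 77]
Makespan = max = 79 time units


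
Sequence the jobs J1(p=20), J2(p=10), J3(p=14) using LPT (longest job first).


LPT: sort by longest processing time first
  J1: p=20
  J3: p=14
  J2: p=10
Order: J1 → J3 → J2


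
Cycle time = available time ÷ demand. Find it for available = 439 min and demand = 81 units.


Cycle time = available time / demand
= 439 / 81
= 5.42 min/unit


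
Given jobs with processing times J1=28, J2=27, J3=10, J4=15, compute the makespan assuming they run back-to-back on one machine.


Sequential makespan: sum all processing times
= 28 + 27 + 10 + 15
= 80 time units


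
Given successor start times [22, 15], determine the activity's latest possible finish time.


LF = min of all successor start times
Successors start at: [22, 15]
LF = min(22, 15)
= 15


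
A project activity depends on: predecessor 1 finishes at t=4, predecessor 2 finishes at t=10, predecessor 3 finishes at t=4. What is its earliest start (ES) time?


ES = max of all predecessor completion times
Predecessors: [4, 10, 4]
ES = max(4, 10, 4)
= 10


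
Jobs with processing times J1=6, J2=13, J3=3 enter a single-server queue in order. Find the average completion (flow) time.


Completion times:
  J1: completes at 6
  J2: completes at 19
  J3: completes at 22
Sum = 47
Average = 47/3
= 15.67


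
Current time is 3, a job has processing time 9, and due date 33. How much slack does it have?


Slack = due - current_time - processing
= 33 - 3 - 9
= 21


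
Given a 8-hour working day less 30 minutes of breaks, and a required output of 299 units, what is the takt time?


Available = 8×60 - 30 = 450 min
Takt time = 450 / 299
= 1.51 min/unit


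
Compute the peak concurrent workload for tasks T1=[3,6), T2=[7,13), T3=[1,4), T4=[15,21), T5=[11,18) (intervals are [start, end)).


Check each time point for overlaps:
  t=3: 2 tasks active (T1, T3)
Max concurrent = 2


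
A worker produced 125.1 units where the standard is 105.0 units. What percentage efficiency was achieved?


Efficiency = (actual / standard) × 100
= (125.1 / 105.0) × 100
= 119.1%


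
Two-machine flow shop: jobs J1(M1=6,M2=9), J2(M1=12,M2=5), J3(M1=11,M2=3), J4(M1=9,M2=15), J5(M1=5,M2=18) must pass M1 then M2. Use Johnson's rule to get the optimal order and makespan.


Johnson's rule:
Group 1 (M1≤M2, sort by M1): ['J5', 'J1', 'J4']
Group 2 (M1>M2, sort desc M2): ['J2', 'J3']
Sequence: J5 → J1 → J4 → J2 → J3
Makespan calculation:
  J5: M1 done=5, M2 done=23
  J1: M1 done=11, M2 done=32
  J4: M1 done=20, M2 done=47
  J2: M1 done=32, M2 done=52
  J3: M1 done=43, M2 done=55
= Sequence: J5 → J1 → J4 → J2 → J3, Makespan: 55


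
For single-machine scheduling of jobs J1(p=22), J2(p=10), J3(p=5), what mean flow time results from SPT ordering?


SPT order: J3 → J2 → J1
Completion times:
  J3: C=5
  J2: C=15
  J1: C=37
Sum = 57, n = 3
Mean flow = 57/3
= 19.00


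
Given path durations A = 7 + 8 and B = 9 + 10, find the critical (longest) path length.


Path A: 7 + 8 = 15
Path B: 9 + 10 = 19
Critical path = longest = max(15, 19)
= 19 (Path B)


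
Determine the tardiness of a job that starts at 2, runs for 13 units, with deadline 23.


Completion = start + processing = 2 + 13 = 15
Tardiness = max(0, C - d) = max(0, 15 - 23)
= max(0, -8)
= 0


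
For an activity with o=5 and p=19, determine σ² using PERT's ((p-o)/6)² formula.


σ² = ((p - o) / 6)² = (p - o)² / 36
= (19 - 5)² / 36
= 14² / 36
= 196 / 36
= 5.4444


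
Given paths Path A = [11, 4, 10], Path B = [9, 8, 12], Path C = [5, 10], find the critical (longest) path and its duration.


Path A: 11 + 4 + 10 = 25
Path B: 9 + 8 + 12 = 29
Path C: 5 + 10 = 15
Critical path = longest = max(25, 29, 15)
= 29 (Path B)


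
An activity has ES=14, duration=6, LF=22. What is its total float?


EF = ES + duration = 14 + 6 = 20
LS = LF - duration = 22 - 6 = 16
Total Float = LF - EF = 22 - 20
(or LS - ES = 16 - 14)
= 2


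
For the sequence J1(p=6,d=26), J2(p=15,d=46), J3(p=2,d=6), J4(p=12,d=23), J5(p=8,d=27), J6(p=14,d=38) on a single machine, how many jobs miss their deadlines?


Completion vs due date:
  J1: C=6, d=26 → on time
  J2: C=21, d=46 → on time
  J3: C=23, d=6 → TARDY
  J4: C=35, d=23 → TARDY
  J5: C=43, d=27 → TARDY
  J6: C=57, d=38 → TARDY
Tardy jobs: J3, J4, J5, J6
Count = 4


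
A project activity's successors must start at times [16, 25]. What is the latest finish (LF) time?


LF = min of all successor start times
Successors start at: [16, 25]
LF = min(16, 25)
= 16


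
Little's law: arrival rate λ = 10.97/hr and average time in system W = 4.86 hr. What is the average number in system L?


Little's law: L = λ × W
= 10.97 × 4.86
= 53.31


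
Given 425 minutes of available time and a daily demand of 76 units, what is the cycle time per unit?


Cycle time = available time / demand
= 425 / 76
= 5.59 min/unit


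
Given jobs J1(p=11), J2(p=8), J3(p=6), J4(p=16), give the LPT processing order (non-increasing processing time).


LPT: sort by longest processing time first
  J4: p=16
  J1: p=11
  J2: p=8
  J3: p=6
Order: J4 → J1 → J2 → J3


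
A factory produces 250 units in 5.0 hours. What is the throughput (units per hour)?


Throughput = units / time
= 250 / 5.0
= 50.0 units/hour


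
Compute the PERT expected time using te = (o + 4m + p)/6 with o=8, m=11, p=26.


te = (o + 4m + p) / 6
= (8 + 4×11 + 26) / 6
= (8 + 44 + 26) / 6
= 78 / 6
= 13.00


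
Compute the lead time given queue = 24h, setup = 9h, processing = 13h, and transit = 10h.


Lead time = queue + setup + processing + transit
= 24 + 9 + 13 + 10
= 56 hours


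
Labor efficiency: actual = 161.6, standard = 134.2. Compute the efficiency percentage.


Efficiency = (actual / standard) × 100
= (161.6 / 134.2) × 100
= 120.4%


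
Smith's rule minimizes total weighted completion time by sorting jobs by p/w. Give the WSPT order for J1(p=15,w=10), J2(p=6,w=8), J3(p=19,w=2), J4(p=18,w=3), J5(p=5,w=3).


WSPT (Smith's rule): sort by p/w ascending
  J2: p/w = 6/8 = 0.750
  J1: p/w = 15/10 = 1.500
  J5: p/w = 5/3 = 1.667
  J4: p/w = 18/3 = 6.000
  J3: p/w = 19/2 = 9.500
Order: J2 → J1 → J5 → J4 → J3


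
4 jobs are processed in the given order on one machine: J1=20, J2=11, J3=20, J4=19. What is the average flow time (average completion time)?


Completion times:
  J1: completes at 20
  J2: completes at 31
  J3: completes at 51
  J4: completes at 70
Sum = 172
Average = 172/4
= 43.00


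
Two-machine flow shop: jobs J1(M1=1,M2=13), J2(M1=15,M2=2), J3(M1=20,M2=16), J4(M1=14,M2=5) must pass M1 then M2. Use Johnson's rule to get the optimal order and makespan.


Johnson's rule:
Group 1 (M1≤M2, sort by M1): ['J1']
Group 2 (M1>M2, sort desc M2): ['J3', 'J4', 'J2']
Sequence: J1 → J3 → J4 → J2
Makespan calculation:
  J1: M1 done=1, M2 done=14
  J3: M1 done=21, M2 done=37
  J4: M1 done=35, M2 done=42
  J2: M1 done=50, M2 done=52
= Sequence: J1 → J3 → J4 → J2, Makespan: 52


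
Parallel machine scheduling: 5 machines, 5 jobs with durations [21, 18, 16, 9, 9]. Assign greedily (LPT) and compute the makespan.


Jobs (LPT sorted): [21, 18, 16, 9, 9]
Machines: 5
  J=21 → Machine 1 (load: 0+21=21)
  J=18 → Machine 2 (load: 0+18=18)
  J=16 → Machine 3 (load: 0+16=16)
  J=9 → Machine 4 (load: 0+9=9)
  J=9 → Machine 5 (load: 0+9=9)
Machine loads: [21, 18, 16, 9, 9]
Makespan = max = 21 time units


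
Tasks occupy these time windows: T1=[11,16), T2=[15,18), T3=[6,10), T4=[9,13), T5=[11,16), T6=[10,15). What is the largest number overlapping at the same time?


Check each time point for overlaps:
  t=11: 4 tasks active (T1, T4, T5, T6)
Max concurrent = 4


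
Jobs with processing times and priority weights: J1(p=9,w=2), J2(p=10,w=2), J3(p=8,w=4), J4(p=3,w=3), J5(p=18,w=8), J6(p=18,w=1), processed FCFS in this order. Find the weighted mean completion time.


Completion times:
  J1: C=9, w×C=2×9=18
  J2: C=19, w×C=2×19=38
  J3: C=27, w×C=4×27=108
  J4: C=30, w×C=3×30=90
  J5: C=48, w×C=8×48=384
  J6: C=66, w×C=1×66=66
Sum w×C = 704
Sum w = 20
Weighted avg = 704/20
= 35.20


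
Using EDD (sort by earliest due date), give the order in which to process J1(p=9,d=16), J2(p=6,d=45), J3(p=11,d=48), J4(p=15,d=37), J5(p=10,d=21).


EDD: sort by earliest due date
  J1: d=16, p=9
  J5: d=21, p=10
  J4: d=37, p=15
  J2: d=45, p=6
  J3: d=48, p=11
Order: J1 → J5 → J4 → J2 → J3


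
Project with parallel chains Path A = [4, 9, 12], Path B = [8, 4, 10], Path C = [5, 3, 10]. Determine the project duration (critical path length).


Path A: 4 + 9 + 12 = 25
Path B: 8 + 4 + 10 = 22
Path C: 5 + 3 + 10 = 18
Critical path = longest = max(25, 22, 18)
= 25 (Path A)


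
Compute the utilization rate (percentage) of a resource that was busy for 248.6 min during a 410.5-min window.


Utilization = busy / total × 100
= 248.6 / 410.5 × 100
= 60.6%


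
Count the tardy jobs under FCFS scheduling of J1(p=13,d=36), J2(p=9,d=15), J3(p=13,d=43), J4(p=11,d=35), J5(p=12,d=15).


Completion vs due date:
  J1: C=13, d=36 → on time
  J2: C=22, d=15 → TARDY
  J3: C=35, d=43 → on time
  J4: C=46, d=35 → TARDY
  J5: C=58, d=15 → TARDY
Tardy jobs: J2, J4, J5
Count = 3


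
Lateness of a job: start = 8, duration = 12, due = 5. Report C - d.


Completion = 8 + 12 = 20
Lateness = C - d = 20 - 5
= 15


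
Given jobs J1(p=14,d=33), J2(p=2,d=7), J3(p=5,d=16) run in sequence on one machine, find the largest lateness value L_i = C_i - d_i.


Lateness per job (L = C - d):
  J1: C=14, d=33, L=-19
  J2: C=16, d=7, L=9
  J3: C=21, d=16, L=5
Lmax = max(-19, 9, 5)
= 9


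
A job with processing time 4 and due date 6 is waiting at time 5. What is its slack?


Slack = due - current_time - processing
= 6 - 5 - 4
= -3


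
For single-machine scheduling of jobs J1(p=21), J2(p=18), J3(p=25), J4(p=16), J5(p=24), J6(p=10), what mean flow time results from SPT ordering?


SPT order: J6 → J4 → J2 → J1 → J5 → J3
Completion times:
  J6: C=10
  J4: C=26
  J2: C=44
  J1: C=65
  J5: C=89
  J3: C=114
Sum = 348, n = 6
Mean flow = 348/6
= 58.00


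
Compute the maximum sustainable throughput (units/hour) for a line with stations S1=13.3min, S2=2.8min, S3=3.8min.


Bottleneck = longest station time
Station times: [13.3, 2.8, 3.8]
Max = 13.3 min
Rate = 60 / 13.3
= 4.51 units/hour (bottleneck: 13.3min)


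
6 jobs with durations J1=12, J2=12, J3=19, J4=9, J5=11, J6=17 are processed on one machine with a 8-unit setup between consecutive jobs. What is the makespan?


Makespan = Σ processing + (n-1) × setup
= (12 + 12 + 19 + 9 + 11 + 17) + (6-1)×8
= 80 + 40
= 120 time units


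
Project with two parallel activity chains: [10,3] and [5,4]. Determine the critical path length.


Path A: 10 + 3 = 13
Path B: 5 + 4 = 9
Critical path = longest = max(13, 9)
= 13 (Path A)


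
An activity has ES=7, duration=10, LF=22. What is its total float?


EF = ES + duration = 7 + 10 = 17
LS = LF - duration = 22 - 10 = 12
Total Float = LF - EF = 22 - 17
(or LS - ES = 12 - 7)
= 5


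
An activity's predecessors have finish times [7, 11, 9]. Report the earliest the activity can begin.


ES = max of all predecessor completion times
Predecessors: [7, 11, 9]
ES = max(7, 11, 9)
= 11


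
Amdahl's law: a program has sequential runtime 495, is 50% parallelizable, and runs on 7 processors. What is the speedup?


Amdahl's law: T_p = T × ((1-p) + p/N)
= 495 × ((1-0.5) + 0.5/7)
= 495 × (0.50 + 0.0714)
= 495 × 0.5714
= 282.86
Speedup = 495/282.86
= 1.75×


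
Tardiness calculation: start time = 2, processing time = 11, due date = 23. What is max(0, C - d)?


Completion = start + processing = 2 + 11 = 13
Tardiness = max(0, C - d) = max(0, 13 - 23)
= max(0, -10)
= 0


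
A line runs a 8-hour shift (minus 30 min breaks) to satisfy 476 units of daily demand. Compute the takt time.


Available = 8×60 - 30 = 450 min
Takt time = 450 / 476
= 0.95 min/unit


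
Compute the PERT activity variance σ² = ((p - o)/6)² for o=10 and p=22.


σ² = ((p - o) / 6)² = (p - o)² / 36
= (22 - 10)² / 36
= 12² / 36
= 144 / 36
= 4.0000


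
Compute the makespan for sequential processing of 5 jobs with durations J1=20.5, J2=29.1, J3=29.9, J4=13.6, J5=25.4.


Sequential makespan: sum all processing times
= 20.5 + 29.1 + 29.9 + 13.6 + 25.4
= 118.5 time units


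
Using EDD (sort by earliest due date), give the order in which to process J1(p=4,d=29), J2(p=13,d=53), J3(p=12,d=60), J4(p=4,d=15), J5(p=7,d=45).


EDD: sort by earliest due date
  J4: d=15, p=4
  J1: d=29, p=4
  J5: d=45, p=7
  J2: d=53, p=13
  J3: d=60, p=12
Order: J4 → J1 → J5 → J2 → J3


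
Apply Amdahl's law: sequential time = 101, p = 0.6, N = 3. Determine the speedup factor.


Amdahl's law: T_p = T × ((1-p) + p/N)
= 101 × ((1-0.6) + 0.6/3)
= 101 × (0.40 + 0.2000)
= 101 × 0.6000
= 60.60
Speedup = 101/60.60
= 1.67×


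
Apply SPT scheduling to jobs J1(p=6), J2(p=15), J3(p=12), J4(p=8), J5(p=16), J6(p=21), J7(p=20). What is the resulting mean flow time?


SPT order: J1 → J4 → J3 → J2 → J5 → J7 → J6
Completion times:
  J1: C=6
  J4: C=14
  J3: C=26
  J2: C=41
  J5: C=57
  J7: C=77
  J6: C=98
Sum = 319, n = 7
Mean flow = 319/7
= 45.57


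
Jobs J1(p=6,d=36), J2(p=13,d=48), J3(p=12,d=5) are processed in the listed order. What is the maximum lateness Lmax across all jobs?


Lateness per job (L = C - d):
  J1: C=6, d=36, L=-30
  J2: C=19, d=48, L=-29
  J3: C=31, d=5, L=26
Lmax = max(-30, -29, 26)
= 26


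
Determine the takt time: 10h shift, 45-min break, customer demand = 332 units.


Available = 10×60 - 45 = 555 min
Takt time = 555 / 332
= 1.67 min/unit


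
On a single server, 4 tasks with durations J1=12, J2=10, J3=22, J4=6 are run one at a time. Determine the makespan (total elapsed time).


Sequential makespan: sum all processing times
= 12 + 10 + 22 + 6
= 50 time units


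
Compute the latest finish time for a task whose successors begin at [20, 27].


LF = min of all successor start times
Successors start at: [20, 27]
LF = min(20, 27)
= 20


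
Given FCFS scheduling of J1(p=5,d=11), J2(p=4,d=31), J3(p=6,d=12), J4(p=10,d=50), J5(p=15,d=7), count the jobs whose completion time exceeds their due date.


Completion vs due date:
  J1: C=5, d=11 → on time
  J2: C=9, d=31 → on time
  J3: C=15, d=12 → TARDY
  J4: C=25, d=50 → on time
  J5: C=40, d=7 → TARDY
Tardy jobs: J3, J5
Count = 2


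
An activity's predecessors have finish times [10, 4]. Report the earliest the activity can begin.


ES = max of all predecessor completion times
Predecessors: [10, 4]
ES = max(10, 4)
= 10


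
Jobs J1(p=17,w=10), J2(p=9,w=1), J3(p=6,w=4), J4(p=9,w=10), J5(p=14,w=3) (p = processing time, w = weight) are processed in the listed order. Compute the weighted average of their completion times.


Completion times:
  J1: C=17, w×C=10×17=170
  J2: C=26, w×C=1×26=26
  J3: C=32, w×C=4×32=128
  J4: C=41, w×C=10×41=410
  J5: C=55, w×C=3×55=165
Sum w×C = 899
Sum w = 28
Weighted avg = 899/28
= 32.11


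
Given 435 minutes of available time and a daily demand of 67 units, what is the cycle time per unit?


Cycle time = available time / demand
= 435 / 67
= 6.49 min/unit


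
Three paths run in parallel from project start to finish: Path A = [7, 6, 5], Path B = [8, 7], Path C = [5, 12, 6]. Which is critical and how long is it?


Path A: 7 + 6 + 5 = 18
Path B: 8 + 7 = 15
Path C: 5 + 12 + 6 = 23
Critical path = longest = max(18, 15, 23)
= 23 (Path C)


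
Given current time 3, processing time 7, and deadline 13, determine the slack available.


Slack = due - current_time - processing
= 13 - 3 - 7
= 3


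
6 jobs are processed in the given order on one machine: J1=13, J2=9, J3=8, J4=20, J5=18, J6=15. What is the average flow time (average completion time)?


Completion times:
  J1: completes at 13
  J2: completes at 22
  J3: completes at 30
  J4: completes at 50
  J5: completes at 68
  J6: completes at 83
Sum = 266
Average = 266/6
= 44.33


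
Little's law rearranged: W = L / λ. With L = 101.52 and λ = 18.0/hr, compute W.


Little's law: L = λW → W = L / λ
= 101.52 / 18.0
= 5.64 hours
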